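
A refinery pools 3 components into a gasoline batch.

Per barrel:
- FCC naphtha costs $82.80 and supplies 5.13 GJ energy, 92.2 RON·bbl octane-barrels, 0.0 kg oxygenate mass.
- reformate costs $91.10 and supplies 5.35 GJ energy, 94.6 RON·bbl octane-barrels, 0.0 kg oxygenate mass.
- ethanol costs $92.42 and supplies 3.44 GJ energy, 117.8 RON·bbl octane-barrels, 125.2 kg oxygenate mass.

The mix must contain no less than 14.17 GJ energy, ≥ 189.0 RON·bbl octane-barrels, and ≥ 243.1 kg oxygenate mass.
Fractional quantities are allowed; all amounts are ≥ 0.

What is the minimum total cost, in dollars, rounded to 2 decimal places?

$300.35

Let x1 = barrels of FCC naphtha, x2 = barrels of reformate, x3 = barrels of ethanol.
Minimize 82.8x1 + 91.1x2 + 92.42x3 with:
  5.13x1 + 5.35x2 + 3.44x3 ≥ 14.17   (energy)
  92.2x1 + 94.6x2 + 117.8x3 ≥ 189   (octane-barrels)
  125.2x3 ≥ 243.1   (oxygenate mass)
  x1, x2, x3 ≥ 0.
At the optimum only FCC naphtha, ethanol are positive (reformate = 0). There the energy and oxygenate mass constraints are tight.
That vertex is x1 = 1.46015, x3 = 1.94169.
Total cost: 82.8·1.46015 + 92.42·1.94169 = 300.3514.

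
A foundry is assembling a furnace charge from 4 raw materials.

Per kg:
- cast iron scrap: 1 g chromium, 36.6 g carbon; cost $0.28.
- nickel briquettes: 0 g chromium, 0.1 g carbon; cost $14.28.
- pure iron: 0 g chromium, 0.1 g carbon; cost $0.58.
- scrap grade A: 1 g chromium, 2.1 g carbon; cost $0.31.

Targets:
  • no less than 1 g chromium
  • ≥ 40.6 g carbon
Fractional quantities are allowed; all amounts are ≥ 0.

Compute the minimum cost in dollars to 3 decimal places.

Treat it as an LP. Let x1 = kg of cast iron scrap, x2 = kg of nickel briquettes, x3 = kg of pure iron, x4 = kg of scrap grade A.
min 0.28x1 + 14.28x2 + 0.58x3 + 0.31x4 s.t.:
  1x1 + 1x4 ≥ 1   (chromium)
  36.6x1 + 0.1x2 + 0.1x3 + 2.1x4 ≥ 40.6   (carbon)
  x1, x2, x3, x4 ≥ 0.
The cheapest feasible vertex uses only cast iron scrap; nickel briquettes, pure iron, scrap grade A are not used. The carbon requirement is met with equality.
That vertex is x1 = 1.109.
Objective = 0.28·1.109 = 0.31052.

$0.311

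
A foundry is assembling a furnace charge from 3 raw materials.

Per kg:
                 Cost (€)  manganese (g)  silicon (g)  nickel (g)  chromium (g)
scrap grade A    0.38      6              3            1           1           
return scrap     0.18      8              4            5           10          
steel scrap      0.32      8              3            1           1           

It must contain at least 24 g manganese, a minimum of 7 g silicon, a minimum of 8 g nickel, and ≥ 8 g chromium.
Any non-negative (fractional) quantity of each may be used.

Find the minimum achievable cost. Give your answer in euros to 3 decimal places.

Let x1 = kg of scrap grade A, x2 = kg of return scrap, x3 = kg of steel scrap.
Minimize 0.38x1 + 0.18x2 + 0.32x3 subject to:
  6x1 + 8x2 + 8x3 ≥ 24   (manganese)
  3x1 + 4x2 + 3x3 ≥ 7   (silicon)
  1x1 + 5x2 + 1x3 ≥ 8   (nickel)
  1x1 + 10x2 + 1x3 ≥ 8   (chromium)
  x1, x2, x3 ≥ 0.
The optimal basis is {return scrap}; scrap grade A, steel scrap drop out. There the manganese constraint is tight.
Solving gives x2 = 3.
Hence cost = 0.18·3 = €0.54000.

€0.540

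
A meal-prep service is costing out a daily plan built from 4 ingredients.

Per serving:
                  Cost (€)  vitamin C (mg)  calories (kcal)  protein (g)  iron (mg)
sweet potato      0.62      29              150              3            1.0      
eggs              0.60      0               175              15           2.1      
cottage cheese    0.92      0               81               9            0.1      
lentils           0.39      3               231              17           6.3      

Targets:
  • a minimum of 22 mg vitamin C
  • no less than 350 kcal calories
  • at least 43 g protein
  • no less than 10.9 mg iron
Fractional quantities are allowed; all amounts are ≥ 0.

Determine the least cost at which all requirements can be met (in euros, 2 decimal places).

€1.27

Let x1 = servings of sweet potato, x2 = servings of eggs, x3 = servings of cottage cheese, x4 = servings of lentils.
Minimize 0.62x1 + 0.6x2 + 0.92x3 + 0.39x4 with:
  29x1 + 3x4 ≥ 22   (vitamin C)
  150x1 + 175x2 + 81x3 + 231x4 ≥ 350   (calories)
  3x1 + 15x2 + 9x3 + 17x4 ≥ 43   (protein)
  1x1 + 2.1x2 + 0.1x3 + 6.3x4 ≥ 10.9   (iron)
  x1, x2, x3, x4 ≥ 0.
The minimum-cost mix takes nothing from eggs, cottage cheese — only sweet potato, lentils. The vitamin C and protein requirements are met with equality.
Optimal quantities: sweet potato = 0.5062 servings, lentils = 2.44 servings.
Hence cost = 0.62·0.5062 + 0.39·2.44 = €1.2654.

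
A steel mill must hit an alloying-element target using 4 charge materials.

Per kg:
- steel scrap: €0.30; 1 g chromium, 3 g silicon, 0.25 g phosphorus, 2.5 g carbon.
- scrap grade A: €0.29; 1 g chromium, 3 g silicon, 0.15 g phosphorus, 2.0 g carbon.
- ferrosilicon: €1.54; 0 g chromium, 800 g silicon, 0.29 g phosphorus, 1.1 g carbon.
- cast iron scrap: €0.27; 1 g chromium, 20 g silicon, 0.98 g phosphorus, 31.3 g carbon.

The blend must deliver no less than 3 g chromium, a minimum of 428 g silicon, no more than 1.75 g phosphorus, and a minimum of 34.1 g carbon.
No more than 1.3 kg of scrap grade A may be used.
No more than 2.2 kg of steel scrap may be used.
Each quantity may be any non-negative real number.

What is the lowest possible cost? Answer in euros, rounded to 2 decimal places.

€1.61

Set it up as a linear program. Let x1 = kg of steel scrap, x2 = kg of scrap grade A, x3 = kg of ferrosilicon, x4 = kg of cast iron scrap.
Minimise 0.3x1 + 0.29x2 + 1.54x3 + 0.27x4 with:
  1x1 + 1x2 + 1x4 ≥ 3   (chromium)
  3x1 + 3x2 + 800x3 + 20x4 ≥ 428   (silicon)
  0.25x1 + 0.15x2 + 0.29x3 + 0.98x4 ≤ 1.75   (phosphorus)
  2.5x1 + 2x2 + 1.1x3 + 31.3x4 ≥ 34.1   (carbon)
  x2 ≤ 1.3
  x1 ≤ 2.2
  x1, x2, x3, x4 ≥ 0.
The optimal mix uses every input. Binding constraints: chromium, silicon, phosphorus, the scrap grade A cap.
Solving gives x1 = 0.3487, x2 = 1.3, x3 = 0.495, x4 = 1.351.
Hence cost = 0.3·0.3487 + 0.29·1.3 + 1.54·0.495 + 0.27·1.351 = €1.6087.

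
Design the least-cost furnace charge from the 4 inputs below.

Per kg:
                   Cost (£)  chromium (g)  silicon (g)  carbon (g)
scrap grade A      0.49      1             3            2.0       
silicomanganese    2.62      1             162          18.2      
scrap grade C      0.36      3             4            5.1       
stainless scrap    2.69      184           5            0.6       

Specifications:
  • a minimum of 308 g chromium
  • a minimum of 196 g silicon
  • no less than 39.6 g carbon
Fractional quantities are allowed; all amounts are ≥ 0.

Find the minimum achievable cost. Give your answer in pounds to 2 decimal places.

£8.47

This is a linear program. Let x1 = kg of scrap grade A, x2 = kg of silicomanganese, x3 = kg of scrap grade C, x4 = kg of stainless scrap.
min 0.49x1 + 2.62x2 + 0.36x3 + 2.69x4 with:
  1x1 + 1x2 + 3x3 + 184x4 ≥ 308   (chromium)
  3x1 + 162x2 + 4x3 + 5x4 ≥ 196   (silicon)
  2x1 + 18.2x2 + 5.1x3 + 0.6x4 ≥ 39.6   (carbon)
  x1, x2, x3, x4 ≥ 0.
The cheapest feasible vertex uses only silicomanganese, scrap grade C, stainless scrap; scrap grade A is not used. The chromium, silicon, carbon requirements are met with equality.
So silicomanganese = 1.067 kg, scrap grade C = 3.767 kg, stainless scrap = 1.607 kg.
Hence cost = 2.62·1.067 + 0.36·3.767 + 2.69·1.607 = £8.4745.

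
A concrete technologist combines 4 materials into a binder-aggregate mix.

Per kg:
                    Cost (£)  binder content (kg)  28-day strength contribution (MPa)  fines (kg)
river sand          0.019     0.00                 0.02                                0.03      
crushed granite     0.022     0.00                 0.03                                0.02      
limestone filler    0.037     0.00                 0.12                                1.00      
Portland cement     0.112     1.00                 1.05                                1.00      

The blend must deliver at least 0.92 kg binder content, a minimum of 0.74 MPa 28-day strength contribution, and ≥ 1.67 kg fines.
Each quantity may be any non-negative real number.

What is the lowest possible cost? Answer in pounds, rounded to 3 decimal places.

This is a linear program. Let x1 = kg of river sand, x2 = kg of crushed granite, x3 = kg of limestone filler, x4 = kg of Portland cement.
min 0.019x1 + 0.022x2 + 0.037x3 + 0.112x4 with:
  1x4 ≥ 0.92   (binder content)
  0.02x1 + 0.03x2 + 0.12x3 + 1.05x4 ≥ 0.74   (28-day strength contribution)
  0.03x1 + 0.02x2 + 1x3 + 1x4 ≥ 1.67   (fines)
  x1, x2, x3, x4 ≥ 0.
At the optimum only limestone filler, Portland cement are positive (river sand, crushed granite = 0). Binding constraints: binder content and fines.
Solving gives x3 = 0.75, x4 = 0.92.
Objective = 0.037·0.75 + 0.112·0.92 = 0.13079.

£0.131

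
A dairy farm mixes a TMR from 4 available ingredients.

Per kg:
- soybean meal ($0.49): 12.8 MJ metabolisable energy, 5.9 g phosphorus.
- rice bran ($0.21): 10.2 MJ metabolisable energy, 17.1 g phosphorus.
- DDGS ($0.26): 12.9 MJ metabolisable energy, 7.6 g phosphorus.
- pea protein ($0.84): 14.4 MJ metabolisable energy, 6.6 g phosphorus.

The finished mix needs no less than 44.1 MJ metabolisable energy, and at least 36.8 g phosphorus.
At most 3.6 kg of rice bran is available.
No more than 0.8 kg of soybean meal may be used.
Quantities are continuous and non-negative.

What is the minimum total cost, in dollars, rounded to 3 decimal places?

$0.893

Set it up as a linear program. Let x1 = kg of soybean meal, x2 = kg of rice bran, x3 = kg of DDGS, x4 = kg of pea protein.
min 0.49x1 + 0.21x2 + 0.26x3 + 0.84x4 subject to:
  12.8x1 + 10.2x2 + 12.9x3 + 14.4x4 ≥ 44.1   (metabolisable energy)
  5.9x1 + 17.1x2 + 7.6x3 + 6.6x4 ≥ 36.8   (phosphorus)
  x2 ≤ 3.6
  x1 ≤ 0.8
  x1, x2, x3, x4 ≥ 0.
At the optimum only rice bran, DDGS are positive (soybean meal, pea protein = 0). Binding constraints: metabolisable energy and phosphorus.
So rice bran = 0.9755 kg, DDGS = 2.647 kg.
Cost = 0.21·0.9755 + 0.26·2.647 = 0.89308.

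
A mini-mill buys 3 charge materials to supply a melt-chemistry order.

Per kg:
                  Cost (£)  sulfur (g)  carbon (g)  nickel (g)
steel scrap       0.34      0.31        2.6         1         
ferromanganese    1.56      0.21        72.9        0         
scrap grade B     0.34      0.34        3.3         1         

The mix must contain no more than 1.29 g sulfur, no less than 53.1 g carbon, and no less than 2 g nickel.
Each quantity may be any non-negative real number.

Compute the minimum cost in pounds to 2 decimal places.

Let x1 = kg of steel scrap, x2 = kg of ferromanganese, x3 = kg of scrap grade B.
Minimize 0.34x1 + 1.56x2 + 0.34x3 with:
  0.31x1 + 0.21x2 + 0.34x3 ≤ 1.29   (sulfur)
  2.6x1 + 72.9x2 + 3.3x3 ≥ 53.1   (carbon)
  1x1 + 1x3 ≥ 2   (nickel)
  x1, x2, x3 ≥ 0.
The cheapest feasible vertex uses only ferromanganese, scrap grade B; steel scrap is not used. There the carbon and nickel constraints are tight.
Optimal quantities: ferromanganese = 0.6379 kg, scrap grade B = 2 kg.
Objective = 1.56·0.6379 + 0.34·2 = 1.6751.

£1.68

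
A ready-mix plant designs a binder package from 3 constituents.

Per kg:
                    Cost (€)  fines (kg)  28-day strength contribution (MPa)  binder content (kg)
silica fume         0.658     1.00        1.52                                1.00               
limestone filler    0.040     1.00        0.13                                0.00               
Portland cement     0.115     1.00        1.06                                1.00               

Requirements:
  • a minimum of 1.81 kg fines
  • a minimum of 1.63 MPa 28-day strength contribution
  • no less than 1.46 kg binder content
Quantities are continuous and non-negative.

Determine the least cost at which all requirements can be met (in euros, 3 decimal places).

€0.185

Let x1 = kg of silica fume, x2 = kg of limestone filler, x3 = kg of Portland cement.
Minimize 0.658x1 + 0.04x2 + 0.115x3 with:
  1x1 + 1x2 + 1x3 ≥ 1.81   (fines)
  1.52x1 + 0.13x2 + 1.06x3 ≥ 1.63   (28-day strength contribution)
  1x1 + 1x3 ≥ 1.46   (binder content)
  x1, x2, x3 ≥ 0.
The cheapest feasible vertex uses only limestone filler, Portland cement; silica fume is not used. The fines and 28-day strength contribution requirements are met with equality.
Solving gives x2 = 0.3103, x3 = 1.5.
Objective = 0.04·0.3103 + 0.115·1.5 = 0.18491.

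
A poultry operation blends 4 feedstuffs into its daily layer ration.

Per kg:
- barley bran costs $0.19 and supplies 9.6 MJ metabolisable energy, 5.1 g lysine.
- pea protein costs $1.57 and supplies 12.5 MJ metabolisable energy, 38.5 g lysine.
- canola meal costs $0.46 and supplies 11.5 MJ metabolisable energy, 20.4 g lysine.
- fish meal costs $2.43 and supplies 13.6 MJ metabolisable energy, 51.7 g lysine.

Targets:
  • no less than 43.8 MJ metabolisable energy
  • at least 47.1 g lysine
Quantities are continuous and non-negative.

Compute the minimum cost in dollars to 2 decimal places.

$1.25

Let x1 = kg of barley bran, x2 = kg of pea protein, x3 = kg of canola meal, x4 = kg of fish meal.
Minimise 0.19x1 + 1.57x2 + 0.46x3 + 2.43x4 subject to:
  9.6x1 + 12.5x2 + 11.5x3 + 13.6x4 ≥ 43.8   (metabolisable energy)
  5.1x1 + 38.5x2 + 20.4x3 + 51.7x4 ≥ 47.1   (lysine)
  x1, x2, x3, x4 ≥ 0.
The optimal basis is {barley bran, canola meal}; pea protein, fish meal drop out. There the metabolisable energy and lysine constraints are tight.
So barley bran = 2.565 kg, canola meal = 1.668 kg.
Total cost: 0.19·2.565 + 0.46·1.668 = 1.2546.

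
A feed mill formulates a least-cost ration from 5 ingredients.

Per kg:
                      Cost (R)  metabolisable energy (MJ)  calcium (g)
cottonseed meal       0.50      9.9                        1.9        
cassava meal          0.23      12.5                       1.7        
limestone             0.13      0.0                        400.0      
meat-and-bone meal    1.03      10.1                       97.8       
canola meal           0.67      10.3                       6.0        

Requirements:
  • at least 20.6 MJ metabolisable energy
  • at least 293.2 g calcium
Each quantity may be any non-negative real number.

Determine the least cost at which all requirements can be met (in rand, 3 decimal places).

R0.473

This is a linear program. Let x1 = kg of cottonseed meal, x2 = kg of cassava meal, x3 = kg of limestone, x4 = kg of meat-and-bone meal, x5 = kg of canola meal.
Minimize 0.5x1 + 0.23x2 + 0.13x3 + 1.03x4 + 0.67x5 s.t.:
  9.9x1 + 12.5x2 + 10.1x4 + 10.3x5 ≥ 20.6   (metabolisable energy)
  1.9x1 + 1.7x2 + 400x3 + 97.8x4 + 6x5 ≥ 293.2   (calcium)
  x1, x2, x3, x4, x5 ≥ 0.
The cheapest feasible vertex uses only cassava meal, limestone; cottonseed meal, meat-and-bone meal, canola meal are not used. Binding constraints: metabolisable energy and calcium.
Optimal quantities: cassava meal = 1.648 kg, limestone = 0.726 kg.
Cost = 0.23·1.648 + 0.13·0.726 = 0.47342.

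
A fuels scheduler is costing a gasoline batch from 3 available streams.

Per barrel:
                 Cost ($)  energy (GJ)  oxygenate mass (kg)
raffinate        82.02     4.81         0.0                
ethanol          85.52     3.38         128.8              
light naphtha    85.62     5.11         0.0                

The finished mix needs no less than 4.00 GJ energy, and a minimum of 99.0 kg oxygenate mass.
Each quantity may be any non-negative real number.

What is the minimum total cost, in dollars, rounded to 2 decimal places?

$89.22

Let x1 = barrels of raffinate, x2 = barrels of ethanol, x3 = barrels of light naphtha.
Minimize 82.02x1 + 85.52x2 + 85.62x3 s.t.:
  4.81x1 + 3.38x2 + 5.11x3 ≥ 4   (energy)
  128.8x2 ≥ 99   (oxygenate mass)
  x1, x2, x3 ≥ 0.
The optimal basis is {ethanol, light naphtha}; raffinate drops out. The energy and oxygenate mass requirements are met with equality.
Optimal quantities: ethanol = 0.7686 barrels, light naphtha = 0.2744 barrels.
Cost = 85.52·0.7686 + 85.62·0.2744 = 89.2248.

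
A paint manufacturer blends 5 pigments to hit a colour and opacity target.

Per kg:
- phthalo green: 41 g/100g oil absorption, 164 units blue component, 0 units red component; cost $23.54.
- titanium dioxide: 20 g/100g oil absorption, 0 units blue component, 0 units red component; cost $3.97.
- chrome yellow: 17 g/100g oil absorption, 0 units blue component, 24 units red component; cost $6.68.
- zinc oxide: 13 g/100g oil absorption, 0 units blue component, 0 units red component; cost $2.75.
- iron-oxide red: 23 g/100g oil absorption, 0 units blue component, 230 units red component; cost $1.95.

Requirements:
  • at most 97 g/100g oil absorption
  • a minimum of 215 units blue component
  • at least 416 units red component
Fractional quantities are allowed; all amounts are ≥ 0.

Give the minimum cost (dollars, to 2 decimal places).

$34.39

Set it up as a linear program. Let x1 = kg of phthalo green, x2 = kg of titanium dioxide, x3 = kg of chrome yellow, x4 = kg of zinc oxide, x5 = kg of iron-oxide red.
Minimize 23.54x1 + 3.97x2 + 6.68x3 + 2.75x4 + 1.95x5 subject to:
  41x1 + 20x2 + 17x3 + 13x4 + 23x5 ≤ 97   (oil absorption)
  164x1 ≥ 215   (blue component)
  24x3 + 230x5 ≥ 416   (red component)
  x1, x2, x3, x4, x5 ≥ 0.
The optimal basis is {phthalo green, iron-oxide red}; titanium dioxide, chrome yellow, zinc oxide drop out. Binding constraints: blue component and red component.
That vertex is x1 = 1.311, x5 = 1.809.
Total cost: 23.54·1.311 + 1.95·1.809 = 34.3885.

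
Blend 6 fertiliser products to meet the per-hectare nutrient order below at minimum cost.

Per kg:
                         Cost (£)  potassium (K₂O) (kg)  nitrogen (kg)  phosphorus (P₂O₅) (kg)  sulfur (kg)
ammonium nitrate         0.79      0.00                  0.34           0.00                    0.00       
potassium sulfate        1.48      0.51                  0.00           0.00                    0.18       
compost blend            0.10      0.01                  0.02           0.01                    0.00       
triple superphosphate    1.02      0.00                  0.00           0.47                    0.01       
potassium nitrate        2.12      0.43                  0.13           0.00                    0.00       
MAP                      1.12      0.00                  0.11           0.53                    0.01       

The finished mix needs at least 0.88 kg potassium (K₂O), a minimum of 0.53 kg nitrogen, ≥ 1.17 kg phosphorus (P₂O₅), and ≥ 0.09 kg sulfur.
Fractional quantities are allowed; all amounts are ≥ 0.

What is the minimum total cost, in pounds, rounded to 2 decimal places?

£5.69

Let x1 = kg of ammonium nitrate, x2 = kg of potassium sulfate, x3 = kg of compost blend, x4 = kg of triple superphosphate, x5 = kg of potassium nitrate, x6 = kg of MAP.
min 0.79x1 + 1.48x2 + 0.1x3 + 1.02x4 + 2.12x5 + 1.12x6 subject to:
  0.51x2 + 0.01x3 + 0.43x5 ≥ 0.88   (potassium (K₂O))
  0.34x1 + 0.02x3 + 0.13x5 + 0.11x6 ≥ 0.53   (nitrogen)
  0.01x3 + 0.47x4 + 0.53x6 ≥ 1.17   (phosphorus (P₂O₅))
  0.18x2 + 0.01x4 + 0.01x6 ≥ 0.09   (sulfur)
  x1, x2, x3, x4, x5, x6 ≥ 0.
The optimal basis is {ammonium nitrate, potassium sulfate, MAP}; compost blend, triple superphosphate, potassium nitrate drop out. Binding constraints: potassium (K₂O), nitrogen, phosphorus (P₂O₅).
Solving gives x1 = 0.8446, x2 = 1.725, x6 = 2.208.
Total cost: 0.79·0.8446 + 1.48·1.725 + 1.12·2.208 = 5.6932.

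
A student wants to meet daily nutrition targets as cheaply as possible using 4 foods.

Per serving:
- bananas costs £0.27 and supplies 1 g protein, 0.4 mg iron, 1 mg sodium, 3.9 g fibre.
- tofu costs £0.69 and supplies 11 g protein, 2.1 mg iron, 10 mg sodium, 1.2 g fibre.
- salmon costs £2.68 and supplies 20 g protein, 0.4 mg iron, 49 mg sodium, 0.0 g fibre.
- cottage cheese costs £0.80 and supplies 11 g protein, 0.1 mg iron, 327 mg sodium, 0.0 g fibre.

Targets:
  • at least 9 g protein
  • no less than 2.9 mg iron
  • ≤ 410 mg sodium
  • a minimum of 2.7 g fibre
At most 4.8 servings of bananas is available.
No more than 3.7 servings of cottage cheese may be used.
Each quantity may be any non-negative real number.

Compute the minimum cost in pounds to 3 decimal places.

This is a linear program. Let x1 = servings of bananas, x2 = servings of tofu, x3 = servings of salmon, x4 = servings of cottage cheese.
min 0.27x1 + 0.69x2 + 2.68x3 + 0.8x4 with:
  1x1 + 11x2 + 20x3 + 11x4 ≥ 9   (protein)
  0.4x1 + 2.1x2 + 0.4x3 + 0.1x4 ≥ 2.9   (iron)
  1x1 + 10x2 + 49x3 + 327x4 ≤ 410   (sodium)
  3.9x1 + 1.2x2 ≥ 2.7   (fibre)
  x1 ≤ 4.8
  x4 ≤ 3.7
  x1, x2, x3, x4 ≥ 0.
The minimum-cost mix takes nothing from salmon, cottage cheese — only bananas, tofu. There the iron and fibre constraints are tight.
Optimal quantities: bananas = 0.284 servings, tofu = 1.327 servings.
Objective = 0.27·0.284 + 0.69·1.327 = 0.99231.

£0.992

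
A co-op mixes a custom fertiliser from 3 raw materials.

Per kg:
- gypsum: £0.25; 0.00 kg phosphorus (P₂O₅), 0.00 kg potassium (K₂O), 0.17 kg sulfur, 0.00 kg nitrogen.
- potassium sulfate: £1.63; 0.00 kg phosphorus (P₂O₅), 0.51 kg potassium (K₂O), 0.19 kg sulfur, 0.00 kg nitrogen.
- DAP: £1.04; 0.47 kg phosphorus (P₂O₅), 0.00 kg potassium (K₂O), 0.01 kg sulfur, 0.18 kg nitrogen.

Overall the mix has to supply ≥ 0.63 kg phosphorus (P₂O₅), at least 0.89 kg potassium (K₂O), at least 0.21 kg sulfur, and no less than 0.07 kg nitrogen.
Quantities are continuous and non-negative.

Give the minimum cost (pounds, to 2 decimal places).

£4.24

Let x1 = kg of gypsum, x2 = kg of potassium sulfate, x3 = kg of DAP.
min 0.25x1 + 1.63x2 + 1.04x3 with:
  0.47x3 ≥ 0.63   (phosphorus (P₂O₅))
  0.51x2 ≥ 0.89   (potassium (K₂O))
  0.17x1 + 0.19x2 + 0.01x3 ≥ 0.21   (sulfur)
  0.18x3 ≥ 0.07   (nitrogen)
  x1, x2, x3 ≥ 0.
The optimal basis is {potassium sulfate, DAP}; gypsum drops out. The phosphorus (P₂O₅) and potassium (K₂O) requirements are met with equality.
That vertex is x2 = 1.745, x3 = 1.34.
Total cost: 1.63·1.745 + 1.04·1.34 = 4.2380.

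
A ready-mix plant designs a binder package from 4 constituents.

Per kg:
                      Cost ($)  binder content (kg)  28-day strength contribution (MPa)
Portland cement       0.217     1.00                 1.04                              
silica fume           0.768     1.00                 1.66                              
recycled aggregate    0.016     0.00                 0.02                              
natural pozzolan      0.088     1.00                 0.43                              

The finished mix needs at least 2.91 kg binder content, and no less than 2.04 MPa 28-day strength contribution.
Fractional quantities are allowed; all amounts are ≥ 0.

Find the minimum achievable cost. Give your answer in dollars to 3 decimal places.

This is a linear program. Let x1 = kg of Portland cement, x2 = kg of silica fume, x3 = kg of recycled aggregate, x4 = kg of natural pozzolan.
min 0.217x1 + 0.768x2 + 0.016x3 + 0.088x4 s.t.:
  1x1 + 1x2 + 1x4 ≥ 2.91   (binder content)
  1.04x1 + 1.66x2 + 0.02x3 + 0.43x4 ≥ 2.04   (28-day strength contribution)
  x1, x2, x3, x4 ≥ 0.
The minimum-cost mix takes nothing from Portland cement, silica fume, recycled aggregate — only natural pozzolan. Binding constraint: 28-day strength contribution.
That vertex is x4 = 4.744.
Cost = 0.088·4.744 = 0.41747.

$0.417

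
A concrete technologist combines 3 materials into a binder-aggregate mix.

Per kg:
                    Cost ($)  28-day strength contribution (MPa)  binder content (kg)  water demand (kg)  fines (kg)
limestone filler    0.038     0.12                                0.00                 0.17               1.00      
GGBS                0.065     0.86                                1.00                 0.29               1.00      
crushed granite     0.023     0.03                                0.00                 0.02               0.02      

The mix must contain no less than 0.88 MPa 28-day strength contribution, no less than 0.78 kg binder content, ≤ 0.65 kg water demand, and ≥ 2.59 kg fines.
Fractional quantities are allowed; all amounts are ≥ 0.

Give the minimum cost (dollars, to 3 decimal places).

$0.119

Set it up as a linear program. Let x1 = kg of limestone filler, x2 = kg of GGBS, x3 = kg of crushed granite.
min 0.038x1 + 0.065x2 + 0.023x3 s.t.:
  0.12x1 + 0.86x2 + 0.03x3 ≥ 0.88   (28-day strength contribution)
  1x2 ≥ 0.78   (binder content)
  0.17x1 + 0.29x2 + 0.02x3 ≤ 0.65   (water demand)
  1x1 + 1x2 + 0.02x3 ≥ 2.59   (fines)
  x1, x2, x3 ≥ 0.
The optimal basis is {limestone filler, GGBS}; crushed granite drops out. Binding constraints: binder content and fines.
That vertex is x1 = 1.81, x2 = 0.78.
Cost = 0.038·1.81 + 0.065·0.78 = 0.11948.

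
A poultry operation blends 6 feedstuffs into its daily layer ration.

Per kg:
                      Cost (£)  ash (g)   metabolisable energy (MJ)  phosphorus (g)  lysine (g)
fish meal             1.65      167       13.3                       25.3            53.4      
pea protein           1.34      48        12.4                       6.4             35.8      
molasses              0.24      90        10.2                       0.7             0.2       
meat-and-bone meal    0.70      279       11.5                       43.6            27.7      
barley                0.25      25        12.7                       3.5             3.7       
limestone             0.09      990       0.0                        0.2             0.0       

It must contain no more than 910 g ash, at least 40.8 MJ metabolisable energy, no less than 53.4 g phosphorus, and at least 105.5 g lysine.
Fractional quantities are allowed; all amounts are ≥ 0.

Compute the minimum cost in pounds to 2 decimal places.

Let x1 = kg of fish meal, x2 = kg of pea protein, x3 = kg of molasses, x4 = kg of meat-and-bone meal, x5 = kg of barley, x6 = kg of limestone.
min 1.65x1 + 1.34x2 + 0.24x3 + 0.7x4 + 0.25x5 + 0.09x6 with:
  167x1 + 48x2 + 90x3 + 279x4 + 25x5 + 990x6 ≤ 910   (ash)
  13.3x1 + 12.4x2 + 10.2x3 + 11.5x4 + 12.7x5 ≥ 40.8   (metabolisable energy)
  25.3x1 + 6.4x2 + 0.7x3 + 43.6x4 + 3.5x5 + 0.2x6 ≥ 53.4   (phosphorus)
  53.4x1 + 35.8x2 + 0.2x3 + 27.7x4 + 3.7x5 ≥ 105.5   (lysine)
  x1, x2, x3, x4, x5, x6 ≥ 0.
At the optimum only fish meal, meat-and-bone meal, barley are positive (pea protein, molasses, limestone = 0). There the ash, metabolisable energy, lysine constraints are tight.
So fish meal = 0.4096 kg, meat-and-bone meal = 3.011 kg, barley = 0.05677 kg.
Cost = 1.65·0.4096 + 0.7·3.011 + 0.25·0.05677 = 2.7977.

£2.80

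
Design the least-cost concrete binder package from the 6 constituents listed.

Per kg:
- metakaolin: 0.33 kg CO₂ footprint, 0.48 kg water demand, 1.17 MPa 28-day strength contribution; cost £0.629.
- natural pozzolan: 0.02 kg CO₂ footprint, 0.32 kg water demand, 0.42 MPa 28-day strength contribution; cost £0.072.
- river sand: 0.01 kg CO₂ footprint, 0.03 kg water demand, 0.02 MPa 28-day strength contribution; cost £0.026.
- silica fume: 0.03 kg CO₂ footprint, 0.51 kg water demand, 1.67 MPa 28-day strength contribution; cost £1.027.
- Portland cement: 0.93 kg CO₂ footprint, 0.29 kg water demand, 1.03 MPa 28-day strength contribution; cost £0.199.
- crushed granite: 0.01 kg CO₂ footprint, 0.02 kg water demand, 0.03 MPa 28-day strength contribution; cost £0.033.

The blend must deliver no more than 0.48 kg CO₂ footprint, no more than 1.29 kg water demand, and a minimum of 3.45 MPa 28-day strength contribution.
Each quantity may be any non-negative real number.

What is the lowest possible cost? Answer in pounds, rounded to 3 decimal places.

£1.690

Set it up as a linear program. Let x1 = kg of metakaolin, x2 = kg of natural pozzolan, x3 = kg of river sand, x4 = kg of silica fume, x5 = kg of Portland cement, x6 = kg of crushed granite.
min 0.629x1 + 0.072x2 + 0.026x3 + 1.027x4 + 0.199x5 + 0.033x6 subject to:
  0.33x1 + 0.02x2 + 0.01x3 + 0.03x4 + 0.93x5 + 0.01x6 ≤ 0.48   (CO₂ footprint)
  0.48x1 + 0.32x2 + 0.03x3 + 0.51x4 + 0.29x5 + 0.02x6 ≤ 1.29   (water demand)
  1.17x1 + 0.42x2 + 0.02x3 + 1.67x4 + 1.03x5 + 0.03x6 ≥ 3.45   (28-day strength contribution)
  x1, x2, x3, x4, x5, x6 ≥ 0.
The optimal basis is {natural pozzolan, silica fume, Portland cement}; metakaolin, river sand, crushed granite drop out. The CO₂ footprint, water demand, 28-day strength contribution requirements are met with equality.
Optimal quantities: natural pozzolan = 1.289 kg, silica fume = 1.47 kg, Portland cement = 0.441 kg.
Cost = 0.072·1.289 + 1.027·1.47 + 0.199·0.441 = 1.69026.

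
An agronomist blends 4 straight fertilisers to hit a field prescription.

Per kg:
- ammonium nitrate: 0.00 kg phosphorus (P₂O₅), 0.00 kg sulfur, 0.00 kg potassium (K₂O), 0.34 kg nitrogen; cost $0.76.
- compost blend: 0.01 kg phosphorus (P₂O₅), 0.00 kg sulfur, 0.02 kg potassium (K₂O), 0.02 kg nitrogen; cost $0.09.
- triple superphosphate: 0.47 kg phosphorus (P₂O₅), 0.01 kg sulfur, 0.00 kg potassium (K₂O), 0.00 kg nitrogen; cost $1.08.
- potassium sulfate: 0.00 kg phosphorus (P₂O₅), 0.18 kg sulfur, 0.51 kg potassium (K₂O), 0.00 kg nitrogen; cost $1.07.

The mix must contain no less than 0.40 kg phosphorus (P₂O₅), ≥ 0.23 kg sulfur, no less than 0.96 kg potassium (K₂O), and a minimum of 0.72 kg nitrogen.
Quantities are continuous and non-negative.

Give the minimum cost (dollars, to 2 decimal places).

Set it up as a linear program. Let x1 = kg of ammonium nitrate, x2 = kg of compost blend, x3 = kg of triple superphosphate, x4 = kg of potassium sulfate.
min 0.76x1 + 0.09x2 + 1.08x3 + 1.07x4 with:
  0.01x2 + 0.47x3 ≥ 0.4   (phosphorus (P₂O₅))
  0.01x3 + 0.18x4 ≥ 0.23   (sulfur)
  0.02x2 + 0.51x4 ≥ 0.96   (potassium (K₂O))
  0.34x1 + 0.02x2 ≥ 0.72   (nitrogen)
  x1, x2, x3, x4 ≥ 0.
The optimal mix uses every input. The phosphorus (P₂O₅), sulfur, potassium (K₂O), nitrogen requirements are met with equality.
Optimal quantities: ammonium nitrate = 1.168 kg, compost blend = 16.14 kg, triple superphosphate = 0.5077 kg, potassium sulfate = 1.25 kg.
Hence cost = 0.76·1.168 + 0.09·16.14 + 1.08·0.5077 + 1.07·1.25 = $4.2261.

$4.23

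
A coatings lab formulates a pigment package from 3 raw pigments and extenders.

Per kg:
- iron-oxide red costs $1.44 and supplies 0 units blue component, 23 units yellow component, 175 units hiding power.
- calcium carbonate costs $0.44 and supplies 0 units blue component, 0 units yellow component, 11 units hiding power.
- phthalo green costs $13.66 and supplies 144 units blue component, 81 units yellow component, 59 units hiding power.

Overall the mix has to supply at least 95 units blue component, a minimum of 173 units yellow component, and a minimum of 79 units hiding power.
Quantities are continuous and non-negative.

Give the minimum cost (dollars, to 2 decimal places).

This is a linear program. Let x1 = kg of iron-oxide red, x2 = kg of calcium carbonate, x3 = kg of phthalo green.
Minimize 1.44x1 + 0.44x2 + 13.66x3 s.t.:
  144x3 ≥ 95   (blue component)
  23x1 + 81x3 ≥ 173   (yellow component)
  175x1 + 11x2 + 59x3 ≥ 79   (hiding power)
  x1, x2, x3 ≥ 0.
At the optimum only iron-oxide red, phthalo green are positive (calcium carbonate = 0). The blue component and yellow component requirements are met with equality.
Optimal quantities: iron-oxide red = 5.198 kg, phthalo green = 0.6597 kg.
Objective = 1.44·5.198 + 13.66·0.6597 = 16.4966.

$16.50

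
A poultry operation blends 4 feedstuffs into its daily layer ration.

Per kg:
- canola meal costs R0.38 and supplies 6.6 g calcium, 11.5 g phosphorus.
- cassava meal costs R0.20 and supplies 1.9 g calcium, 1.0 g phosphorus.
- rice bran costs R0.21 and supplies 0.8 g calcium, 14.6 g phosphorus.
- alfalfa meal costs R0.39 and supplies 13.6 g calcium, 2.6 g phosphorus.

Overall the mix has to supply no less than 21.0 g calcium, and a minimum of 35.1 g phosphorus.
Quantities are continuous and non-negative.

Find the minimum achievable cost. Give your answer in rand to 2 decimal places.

R1.00

Let x1 = kg of canola meal, x2 = kg of cassava meal, x3 = kg of rice bran, x4 = kg of alfalfa meal.
Minimise 0.38x1 + 0.2x2 + 0.21x3 + 0.39x4 with:
  6.6x1 + 1.9x2 + 0.8x3 + 13.6x4 ≥ 21   (calcium)
  11.5x1 + 1x2 + 14.6x3 + 2.6x4 ≥ 35.1   (phosphorus)
  x1, x2, x3, x4 ≥ 0.
The optimal basis is {rice bran, alfalfa meal}; canola meal, cassava meal drop out. Binding constraints: calcium and phosphorus.
That vertex is x3 = 2.152, x4 = 1.418.
Cost = 0.21·2.152 + 0.39·1.418 = 1.0049.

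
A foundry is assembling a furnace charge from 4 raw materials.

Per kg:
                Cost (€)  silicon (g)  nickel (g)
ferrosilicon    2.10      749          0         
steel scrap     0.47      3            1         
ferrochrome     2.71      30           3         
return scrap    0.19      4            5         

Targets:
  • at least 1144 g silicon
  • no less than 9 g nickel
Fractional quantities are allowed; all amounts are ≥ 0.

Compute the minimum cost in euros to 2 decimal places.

€3.53

Let x1 = kg of ferrosilicon, x2 = kg of steel scrap, x3 = kg of ferrochrome, x4 = kg of return scrap.
Minimise 2.1x1 + 0.47x2 + 2.71x3 + 0.19x4 subject to:
  749x1 + 3x2 + 30x3 + 4x4 ≥ 1144   (silicon)
  1x2 + 3x3 + 5x4 ≥ 9   (nickel)
  x1, x2, x3, x4 ≥ 0.
The cheapest feasible vertex uses only ferrosilicon, return scrap; steel scrap, ferrochrome are not used. The silicon and nickel requirements are met with equality.
Optimal quantities: ferrosilicon = 1.518 kg, return scrap = 1.8 kg.
Objective = 2.1·1.518 + 0.19·1.8 = 3.5298.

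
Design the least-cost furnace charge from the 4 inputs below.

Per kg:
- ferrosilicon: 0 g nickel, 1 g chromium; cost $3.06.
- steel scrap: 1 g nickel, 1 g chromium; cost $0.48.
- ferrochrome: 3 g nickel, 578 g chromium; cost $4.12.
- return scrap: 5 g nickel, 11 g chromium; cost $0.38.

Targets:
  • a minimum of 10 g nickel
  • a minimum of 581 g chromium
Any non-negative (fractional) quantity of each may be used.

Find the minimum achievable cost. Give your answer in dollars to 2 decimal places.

$4.57

Set it up as a linear program. Let x1 = kg of ferrosilicon, x2 = kg of steel scrap, x3 = kg of ferrochrome, x4 = kg of return scrap.
min 3.06x1 + 0.48x2 + 4.12x3 + 0.38x4 subject to:
  1x2 + 3x3 + 5x4 ≥ 10   (nickel)
  1x1 + 1x2 + 578x3 + 11x4 ≥ 581   (chromium)
  x1, x2, x3, x4 ≥ 0.
At the optimum only ferrochrome, return scrap are positive (ferrosilicon, steel scrap = 0). The nickel and chromium requirements are met with equality.
That vertex is x3 = 0.9783, x4 = 1.413.
Total cost: 4.12·0.9783 + 0.38·1.413 = 4.5675.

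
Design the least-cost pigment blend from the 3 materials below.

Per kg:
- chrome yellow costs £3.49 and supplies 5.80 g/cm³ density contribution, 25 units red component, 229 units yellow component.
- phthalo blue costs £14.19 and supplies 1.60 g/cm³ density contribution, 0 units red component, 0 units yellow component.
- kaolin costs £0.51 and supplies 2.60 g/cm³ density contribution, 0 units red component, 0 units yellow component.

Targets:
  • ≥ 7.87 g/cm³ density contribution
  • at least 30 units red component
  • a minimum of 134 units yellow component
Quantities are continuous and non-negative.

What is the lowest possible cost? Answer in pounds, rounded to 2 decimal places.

£4.37

This is a linear program. Let x1 = kg of chrome yellow, x2 = kg of phthalo blue, x3 = kg of kaolin.
min 3.49x1 + 14.19x2 + 0.51x3 with:
  5.8x1 + 1.6x2 + 2.6x3 ≥ 7.87   (density contribution)
  25x1 ≥ 30   (red component)
  229x1 ≥ 134   (yellow component)
  x1, x2, x3 ≥ 0.
The optimal basis is {chrome yellow, kaolin}; phthalo blue drops out. There the density contribution and red component constraints are tight.
That vertex is x1 = 1.2, x3 = 0.35.
Hence cost = 3.49·1.2 + 0.51·0.35 = £4.3665.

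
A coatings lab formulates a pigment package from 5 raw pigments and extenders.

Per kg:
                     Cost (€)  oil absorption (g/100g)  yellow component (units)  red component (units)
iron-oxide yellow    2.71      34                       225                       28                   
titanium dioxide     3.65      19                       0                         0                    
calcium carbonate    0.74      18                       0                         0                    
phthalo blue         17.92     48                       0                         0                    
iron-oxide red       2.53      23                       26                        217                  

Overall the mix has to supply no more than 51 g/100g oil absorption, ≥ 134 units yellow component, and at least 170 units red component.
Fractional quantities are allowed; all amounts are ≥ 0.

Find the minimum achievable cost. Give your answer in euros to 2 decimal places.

€3.20

Treat it as an LP. Let x1 = kg of iron-oxide yellow, x2 = kg of titanium dioxide, x3 = kg of calcium carbonate, x4 = kg of phthalo blue, x5 = kg of iron-oxide red.
Minimize 2.71x1 + 3.65x2 + 0.74x3 + 17.92x4 + 2.53x5 with:
  34x1 + 19x2 + 18x3 + 48x4 + 23x5 ≤ 51   (oil absorption)
  225x1 + 26x5 ≥ 134   (yellow component)
  28x1 + 217x5 ≥ 170   (red component)
  x1, x2, x3, x4, x5 ≥ 0.
The optimal basis is {iron-oxide yellow, iron-oxide red}; titanium dioxide, calcium carbonate, phthalo blue drop out. Binding constraints: yellow component and red component.
That vertex is x1 = 0.5127, x5 = 0.7173.
Cost = 2.71·0.5127 + 2.53·0.7173 = 3.2042.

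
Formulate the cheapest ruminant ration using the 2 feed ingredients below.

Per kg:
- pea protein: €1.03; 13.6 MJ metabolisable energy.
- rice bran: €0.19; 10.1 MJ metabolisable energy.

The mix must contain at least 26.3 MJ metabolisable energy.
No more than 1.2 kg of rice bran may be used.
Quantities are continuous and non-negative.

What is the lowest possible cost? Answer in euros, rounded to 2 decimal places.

€1.30

This is a linear program. Let x1 = kg of pea protein, x2 = kg of rice bran.
min 1.03x1 + 0.19x2 with:
  13.6x1 + 10.1x2 ≥ 26.3   (metabolisable energy)
  x2 ≤ 1.2
  x1, x2 ≥ 0.
Both inputs are positive at the optimum. The metabolisable energy and the rice bran cap requirements are met with equality.
That vertex is x1 = 1.043, x2 = 1.2.
Objective = 1.03·1.043 + 0.19·1.2 = 1.3023.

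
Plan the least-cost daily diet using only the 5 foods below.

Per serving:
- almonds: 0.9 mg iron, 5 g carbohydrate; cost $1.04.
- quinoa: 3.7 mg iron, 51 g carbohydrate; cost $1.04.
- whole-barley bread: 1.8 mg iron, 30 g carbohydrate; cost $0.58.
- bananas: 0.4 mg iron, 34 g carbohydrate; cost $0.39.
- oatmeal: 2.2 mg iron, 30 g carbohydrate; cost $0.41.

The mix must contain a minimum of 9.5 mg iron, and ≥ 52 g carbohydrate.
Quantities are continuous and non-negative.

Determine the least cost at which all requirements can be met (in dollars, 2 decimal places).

Let x1 = servings of almonds, x2 = servings of quinoa, x3 = servings of whole-barley bread, x4 = servings of bananas, x5 = servings of oatmeal.
min 1.04x1 + 1.04x2 + 0.58x3 + 0.39x4 + 0.41x5 subject to:
  0.9x1 + 3.7x2 + 1.8x3 + 0.4x4 + 2.2x5 ≥ 9.5   (iron)
  5x1 + 51x2 + 30x3 + 34x4 + 30x5 ≥ 52   (carbohydrate)
  x1, x2, x3, x4, x5 ≥ 0.
The minimum-cost mix takes nothing from almonds, quinoa, whole-barley bread, bananas — only oatmeal. Binding constraint: iron.
Solving gives x5 = 4.318.
Hence cost = 0.41·4.318 = $1.7704.

$1.77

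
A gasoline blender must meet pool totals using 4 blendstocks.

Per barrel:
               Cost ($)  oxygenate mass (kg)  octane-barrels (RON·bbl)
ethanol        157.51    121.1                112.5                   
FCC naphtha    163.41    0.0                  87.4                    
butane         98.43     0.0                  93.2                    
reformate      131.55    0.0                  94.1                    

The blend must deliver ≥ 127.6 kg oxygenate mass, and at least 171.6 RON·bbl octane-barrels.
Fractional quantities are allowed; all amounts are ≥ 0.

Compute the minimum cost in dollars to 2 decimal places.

$222.00

Set it up as a linear program. Let x1 = barrels of ethanol, x2 = barrels of FCC naphtha, x3 = barrels of butane, x4 = barrels of reformate.
min 157.51x1 + 163.41x2 + 98.43x3 + 131.55x4 subject to:
  121.1x1 ≥ 127.6   (oxygenate mass)
  112.5x1 + 87.4x2 + 93.2x3 + 94.1x4 ≥ 171.6   (octane-barrels)
  x1, x2, x3, x4 ≥ 0.
The minimum-cost mix takes nothing from FCC naphtha, reformate — only ethanol, butane. There the oxygenate mass and octane-barrels constraints are tight.
That vertex is x1 = 1.05367, x3 = 0.56933.
Hence cost = 157.51·1.05367 + 98.43·0.56933 = $222.0027.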